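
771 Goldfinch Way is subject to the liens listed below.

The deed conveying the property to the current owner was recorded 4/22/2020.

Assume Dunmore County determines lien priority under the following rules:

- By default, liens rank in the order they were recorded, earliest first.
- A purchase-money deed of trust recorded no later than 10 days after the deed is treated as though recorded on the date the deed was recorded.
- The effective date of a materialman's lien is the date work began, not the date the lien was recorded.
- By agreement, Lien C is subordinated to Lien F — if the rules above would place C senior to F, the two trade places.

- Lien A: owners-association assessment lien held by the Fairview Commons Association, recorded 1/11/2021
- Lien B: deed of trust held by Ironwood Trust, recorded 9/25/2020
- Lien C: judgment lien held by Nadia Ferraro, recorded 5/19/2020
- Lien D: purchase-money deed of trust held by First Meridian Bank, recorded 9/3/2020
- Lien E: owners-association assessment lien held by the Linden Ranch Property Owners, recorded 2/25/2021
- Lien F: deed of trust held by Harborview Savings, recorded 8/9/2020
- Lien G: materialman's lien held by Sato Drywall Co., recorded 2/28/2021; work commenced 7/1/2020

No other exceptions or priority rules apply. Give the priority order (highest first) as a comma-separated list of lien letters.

Adjusting effective dates: D was recorded 134 days after the deed, outside the 10-day window, so it keeps its recording date; G is treated as recorded 7/1/2020, the work-commencement date.
By effective date: C (5/19/2020), G (7/1/2020), F (8/9/2020), D (9/3/2020), B (9/25/2020), A (1/11/2021), E (2/25/2021).
The subordination applies — C was senior to F — so C and F swap.

F, G, C, D, B, A, E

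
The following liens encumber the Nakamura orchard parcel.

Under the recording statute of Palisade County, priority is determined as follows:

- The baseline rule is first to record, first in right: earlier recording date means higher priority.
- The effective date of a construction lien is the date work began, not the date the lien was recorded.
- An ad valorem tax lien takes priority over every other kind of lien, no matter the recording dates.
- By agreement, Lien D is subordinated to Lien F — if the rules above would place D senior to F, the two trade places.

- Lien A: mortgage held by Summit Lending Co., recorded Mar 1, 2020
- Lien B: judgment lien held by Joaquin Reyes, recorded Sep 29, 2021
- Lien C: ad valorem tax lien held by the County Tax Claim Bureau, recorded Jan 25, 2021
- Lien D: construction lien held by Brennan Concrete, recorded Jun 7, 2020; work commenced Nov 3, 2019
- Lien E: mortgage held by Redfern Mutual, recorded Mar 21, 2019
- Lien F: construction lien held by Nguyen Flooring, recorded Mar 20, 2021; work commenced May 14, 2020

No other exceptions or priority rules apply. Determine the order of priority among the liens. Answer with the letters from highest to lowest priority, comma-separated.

First, effective dates: D's effective date is Nov 3, 2019, when work began; F is treated as recorded May 14, 2020, the work-commencement date.
C is an ad valorem tax lien, so it outranks all other liens regardless of date.
Remaining liens by effective date: E (Mar 21, 2019), D (Nov 3, 2019), A (Mar 1, 2020), F (May 14, 2020), B (Sep 29, 2021).
Because D would otherwise rank above F, the subordination swaps them.

C, E, F, A, D, B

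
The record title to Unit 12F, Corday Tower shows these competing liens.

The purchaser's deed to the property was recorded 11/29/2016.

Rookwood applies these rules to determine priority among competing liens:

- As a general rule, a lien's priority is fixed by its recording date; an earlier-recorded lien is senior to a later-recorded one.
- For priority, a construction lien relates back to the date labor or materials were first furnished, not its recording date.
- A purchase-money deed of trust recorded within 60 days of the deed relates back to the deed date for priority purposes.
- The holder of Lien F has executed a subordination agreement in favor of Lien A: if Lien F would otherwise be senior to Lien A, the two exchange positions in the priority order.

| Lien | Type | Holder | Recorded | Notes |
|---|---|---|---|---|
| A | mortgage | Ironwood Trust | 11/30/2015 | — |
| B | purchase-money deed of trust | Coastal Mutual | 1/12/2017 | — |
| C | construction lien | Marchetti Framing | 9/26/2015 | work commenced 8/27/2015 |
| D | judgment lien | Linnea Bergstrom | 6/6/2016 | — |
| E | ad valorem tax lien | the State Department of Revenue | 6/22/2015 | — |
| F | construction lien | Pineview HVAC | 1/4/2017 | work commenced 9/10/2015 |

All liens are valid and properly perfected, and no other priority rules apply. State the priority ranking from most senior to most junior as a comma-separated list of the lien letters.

E, C, A, F, D, B

Effective dates: B's effective date is the deed date, 11/29/2016; C relates back to 8/27/2015 (work commenced); F's effective date is 9/10/2015, when work began.
Sorted by effective date: E (6/22/2015), C (8/27/2015), F (9/10/2015), A (11/30/2015), D (6/6/2016), B (11/29/2016).
F is senior to A before the subordination, so the two trade places.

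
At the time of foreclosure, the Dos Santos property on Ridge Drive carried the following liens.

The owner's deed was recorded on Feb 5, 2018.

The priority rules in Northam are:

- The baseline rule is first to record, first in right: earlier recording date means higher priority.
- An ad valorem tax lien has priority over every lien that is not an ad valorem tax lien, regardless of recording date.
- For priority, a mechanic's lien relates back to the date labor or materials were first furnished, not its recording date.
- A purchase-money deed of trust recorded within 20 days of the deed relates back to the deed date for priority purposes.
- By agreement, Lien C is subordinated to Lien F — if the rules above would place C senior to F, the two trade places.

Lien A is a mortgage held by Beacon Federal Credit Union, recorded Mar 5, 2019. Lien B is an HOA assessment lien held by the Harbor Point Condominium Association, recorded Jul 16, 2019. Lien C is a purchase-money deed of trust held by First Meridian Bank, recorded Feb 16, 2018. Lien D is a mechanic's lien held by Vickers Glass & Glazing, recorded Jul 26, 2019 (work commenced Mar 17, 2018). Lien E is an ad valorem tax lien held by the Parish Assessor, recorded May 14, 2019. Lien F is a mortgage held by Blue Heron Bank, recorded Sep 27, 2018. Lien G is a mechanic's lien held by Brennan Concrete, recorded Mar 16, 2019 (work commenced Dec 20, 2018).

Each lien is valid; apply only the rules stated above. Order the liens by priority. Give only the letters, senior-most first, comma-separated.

E, F, D, C, G, A, B

Adjusting effective dates: C relates back to the deed date Feb 5, 2018; D relates back to Mar 17, 2018 (work commenced); G's effective date is Dec 20, 2018, when work began.
E, as an ad valorem tax lien, has superpriority and ranks first.
Ordering the rest by effective date: C (Feb 5, 2018), D (Mar 17, 2018), F (Sep 27, 2018), G (Dec 20, 2018), A (Mar 5, 2019), B (Jul 16, 2019).
C is senior to F before the subordination, so the two trade places.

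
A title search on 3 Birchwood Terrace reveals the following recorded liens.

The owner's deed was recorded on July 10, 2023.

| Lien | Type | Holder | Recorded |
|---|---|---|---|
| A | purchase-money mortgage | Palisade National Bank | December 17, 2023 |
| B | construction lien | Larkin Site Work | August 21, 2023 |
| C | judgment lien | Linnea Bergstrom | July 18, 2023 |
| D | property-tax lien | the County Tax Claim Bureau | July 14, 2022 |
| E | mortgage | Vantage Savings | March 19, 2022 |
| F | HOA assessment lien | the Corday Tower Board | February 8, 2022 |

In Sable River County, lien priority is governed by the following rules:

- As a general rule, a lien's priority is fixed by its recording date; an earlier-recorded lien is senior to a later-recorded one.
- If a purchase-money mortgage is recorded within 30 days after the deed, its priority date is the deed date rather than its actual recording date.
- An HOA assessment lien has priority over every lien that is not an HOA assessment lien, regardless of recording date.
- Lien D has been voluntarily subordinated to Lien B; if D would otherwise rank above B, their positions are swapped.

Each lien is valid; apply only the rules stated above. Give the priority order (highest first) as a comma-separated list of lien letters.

F, E, B, C, D, A

First, effective dates: A missed the 30-day window (160 days after the deed), so its recording date stands.
F is an HOA assessment lien, so it outranks all other liens regardless of date.
Ordering the rest by effective date: E (March 19, 2022), D (July 14, 2022), C (July 18, 2023), B (August 21, 2023), A (December 17, 2023).
The subordination applies — D was senior to B — so D and B swap.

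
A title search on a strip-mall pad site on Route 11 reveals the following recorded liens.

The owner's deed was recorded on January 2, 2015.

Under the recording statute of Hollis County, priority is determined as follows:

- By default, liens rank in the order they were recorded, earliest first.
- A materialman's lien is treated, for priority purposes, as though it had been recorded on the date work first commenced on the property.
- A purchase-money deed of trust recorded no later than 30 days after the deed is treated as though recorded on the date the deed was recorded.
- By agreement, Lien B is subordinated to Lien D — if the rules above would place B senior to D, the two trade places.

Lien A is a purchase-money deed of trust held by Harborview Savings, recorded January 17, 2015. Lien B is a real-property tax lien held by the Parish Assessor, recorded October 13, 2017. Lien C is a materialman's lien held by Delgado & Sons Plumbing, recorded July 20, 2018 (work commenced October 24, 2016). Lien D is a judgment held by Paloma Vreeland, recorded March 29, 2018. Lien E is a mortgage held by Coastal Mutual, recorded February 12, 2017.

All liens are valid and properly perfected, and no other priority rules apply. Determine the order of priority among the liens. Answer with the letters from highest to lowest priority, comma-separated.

A, C, E, D, B

Adjusting effective dates: A relates back to the deed date January 2, 2015; C is treated as recorded October 24, 2016, the work-commencement date.
By effective date, earliest first: A (January 2, 2015), C (October 24, 2016), E (February 12, 2017), B (October 13, 2017), D (March 29, 2018).
Because B would otherwise rank above D, the subordination swaps them.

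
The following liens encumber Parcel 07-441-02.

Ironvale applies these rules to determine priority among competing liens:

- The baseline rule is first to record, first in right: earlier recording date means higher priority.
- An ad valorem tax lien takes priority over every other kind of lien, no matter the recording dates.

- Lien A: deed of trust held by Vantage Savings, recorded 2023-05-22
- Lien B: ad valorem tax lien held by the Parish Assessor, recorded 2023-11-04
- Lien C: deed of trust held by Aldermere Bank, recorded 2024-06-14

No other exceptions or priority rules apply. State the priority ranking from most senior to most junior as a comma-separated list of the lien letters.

B is an ad valorem tax lien and takes priority over every other lien.
Remaining liens by effective date: A (2023-05-22), C (2024-06-14).

B, A, C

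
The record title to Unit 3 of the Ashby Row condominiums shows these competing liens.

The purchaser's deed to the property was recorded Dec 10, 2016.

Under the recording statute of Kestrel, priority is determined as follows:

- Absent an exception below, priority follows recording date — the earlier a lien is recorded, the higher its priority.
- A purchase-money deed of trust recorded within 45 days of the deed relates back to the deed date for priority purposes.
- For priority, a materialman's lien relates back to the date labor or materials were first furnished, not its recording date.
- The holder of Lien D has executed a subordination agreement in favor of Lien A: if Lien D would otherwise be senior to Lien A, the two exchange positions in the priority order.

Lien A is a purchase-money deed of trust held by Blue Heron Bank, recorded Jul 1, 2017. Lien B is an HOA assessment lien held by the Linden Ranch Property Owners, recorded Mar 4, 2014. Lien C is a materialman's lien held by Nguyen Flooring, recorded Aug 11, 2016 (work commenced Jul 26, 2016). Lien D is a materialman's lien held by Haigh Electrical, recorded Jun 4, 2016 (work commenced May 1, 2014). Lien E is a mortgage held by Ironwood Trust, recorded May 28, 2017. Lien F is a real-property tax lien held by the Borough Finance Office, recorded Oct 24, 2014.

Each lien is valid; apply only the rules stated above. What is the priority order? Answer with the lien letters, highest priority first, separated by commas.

Effective dates: A was recorded 203 days after the deed — beyond 45 days — so no relation-back applies; C relates back to Jul 26, 2016 (work commenced); D is treated as recorded May 1, 2014, the work-commencement date.
Sorted by effective date: B (Mar 4, 2014), D (May 1, 2014), F (Oct 24, 2014), C (Jul 26, 2016), E (May 28, 2017), A (Jul 1, 2017).
D would otherwise be senior to A, so under the subordination agreement D and A exchange positions.

B, A, F, C, E, D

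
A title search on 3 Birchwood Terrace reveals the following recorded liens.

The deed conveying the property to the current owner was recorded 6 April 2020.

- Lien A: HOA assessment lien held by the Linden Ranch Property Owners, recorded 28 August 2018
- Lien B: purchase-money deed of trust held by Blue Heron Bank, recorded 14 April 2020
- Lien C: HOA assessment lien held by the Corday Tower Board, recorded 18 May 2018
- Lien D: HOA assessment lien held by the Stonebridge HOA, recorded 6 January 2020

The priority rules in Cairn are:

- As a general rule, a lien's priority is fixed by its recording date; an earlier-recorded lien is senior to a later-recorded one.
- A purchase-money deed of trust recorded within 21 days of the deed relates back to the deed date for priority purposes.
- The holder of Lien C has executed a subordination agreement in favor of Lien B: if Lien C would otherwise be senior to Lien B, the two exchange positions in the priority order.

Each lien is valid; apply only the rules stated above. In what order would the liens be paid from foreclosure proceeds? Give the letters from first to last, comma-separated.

B, A, D, C

Effective dates after the stated exceptions: B relates back to the deed date 6 April 2020.
Ordering by effective date: C (18 May 2018), A (28 August 2018), D (6 January 2020), B (6 April 2020).
C is senior to B before the subordination, so the two trade places.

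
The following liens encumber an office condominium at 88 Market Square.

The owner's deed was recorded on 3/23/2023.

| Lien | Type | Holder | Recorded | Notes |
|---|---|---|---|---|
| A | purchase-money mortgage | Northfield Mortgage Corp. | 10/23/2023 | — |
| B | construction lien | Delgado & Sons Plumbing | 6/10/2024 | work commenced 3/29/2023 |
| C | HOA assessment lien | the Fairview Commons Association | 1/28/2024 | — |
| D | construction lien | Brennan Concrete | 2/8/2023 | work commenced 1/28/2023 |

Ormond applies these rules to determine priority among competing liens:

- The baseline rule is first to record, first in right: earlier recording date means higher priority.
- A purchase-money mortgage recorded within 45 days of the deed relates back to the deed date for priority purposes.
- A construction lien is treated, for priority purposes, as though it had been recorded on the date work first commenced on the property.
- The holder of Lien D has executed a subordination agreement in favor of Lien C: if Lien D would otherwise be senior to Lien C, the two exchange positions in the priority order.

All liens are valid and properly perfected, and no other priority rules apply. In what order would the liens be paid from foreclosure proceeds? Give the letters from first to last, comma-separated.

Effective dates after the stated exceptions: A was recorded 214 days after the deed — beyond 45 days — so no relation-back applies; B's effective date is 3/29/2023, when work began; D relates back to 1/28/2023 (work commenced).
Sorted by effective date: D (1/28/2023), B (3/29/2023), A (10/23/2023), C (1/28/2024).
D is senior to C before the subordination, so the two trade places.

C, B, A, D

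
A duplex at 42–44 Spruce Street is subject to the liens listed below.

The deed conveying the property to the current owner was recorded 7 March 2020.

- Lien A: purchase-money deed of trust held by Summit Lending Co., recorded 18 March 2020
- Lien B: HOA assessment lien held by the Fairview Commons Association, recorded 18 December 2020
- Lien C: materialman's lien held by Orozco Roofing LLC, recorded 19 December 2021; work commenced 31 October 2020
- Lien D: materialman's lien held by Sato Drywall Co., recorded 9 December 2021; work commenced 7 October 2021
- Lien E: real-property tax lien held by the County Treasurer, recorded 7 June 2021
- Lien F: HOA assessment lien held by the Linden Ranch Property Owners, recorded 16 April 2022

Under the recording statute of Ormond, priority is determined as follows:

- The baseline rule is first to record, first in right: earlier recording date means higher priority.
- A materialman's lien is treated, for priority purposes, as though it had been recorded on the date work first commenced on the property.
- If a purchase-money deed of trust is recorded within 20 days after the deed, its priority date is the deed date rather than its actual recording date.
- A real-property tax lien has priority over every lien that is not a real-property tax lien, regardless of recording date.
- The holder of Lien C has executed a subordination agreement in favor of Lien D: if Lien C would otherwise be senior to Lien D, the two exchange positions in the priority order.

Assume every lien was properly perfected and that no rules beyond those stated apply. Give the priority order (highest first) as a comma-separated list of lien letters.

E, A, D, B, C, F

Adjusting effective dates: A was recorded within the 20-day window, so its effective date is the deed date 7 March 2020; C relates back to 31 October 2020 (work commenced); D relates back to 7 October 2021 (work commenced).
E is a real-property tax lien, so it outranks all other liens regardless of date.
Among the remaining liens, by effective date: A (7 March 2020), C (31 October 2020), B (18 December 2020), D (7 October 2021), F (16 April 2022).
Because C would otherwise rank above D, the subordination swaps them.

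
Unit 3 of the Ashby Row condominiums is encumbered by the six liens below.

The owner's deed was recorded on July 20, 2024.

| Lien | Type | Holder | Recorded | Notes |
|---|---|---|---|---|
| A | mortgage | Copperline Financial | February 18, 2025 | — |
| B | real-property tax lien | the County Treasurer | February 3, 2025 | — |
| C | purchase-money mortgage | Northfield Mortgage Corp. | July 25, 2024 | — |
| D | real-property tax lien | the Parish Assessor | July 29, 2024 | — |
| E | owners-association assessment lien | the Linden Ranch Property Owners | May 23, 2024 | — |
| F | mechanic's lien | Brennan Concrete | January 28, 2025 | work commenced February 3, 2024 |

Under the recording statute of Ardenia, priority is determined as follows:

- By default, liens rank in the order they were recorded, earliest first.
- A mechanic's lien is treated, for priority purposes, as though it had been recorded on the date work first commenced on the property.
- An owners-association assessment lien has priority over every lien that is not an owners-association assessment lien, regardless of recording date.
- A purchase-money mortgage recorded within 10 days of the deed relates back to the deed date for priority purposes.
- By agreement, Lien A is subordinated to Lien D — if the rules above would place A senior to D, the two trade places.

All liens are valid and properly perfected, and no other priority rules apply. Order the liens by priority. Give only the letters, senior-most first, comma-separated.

E, F, C, D, B, A

Effective dates: C relates back to the deed date July 20, 2024; F's effective date is February 3, 2024, when work began.
E is an owners-association assessment lien, so it outranks all other liens regardless of date.
The other liens, earliest effective date first: F (February 3, 2024), C (July 20, 2024), D (July 29, 2024), B (February 3, 2025), A (February 18, 2025).
A is already junior to D, so the subordination agreement changes nothing.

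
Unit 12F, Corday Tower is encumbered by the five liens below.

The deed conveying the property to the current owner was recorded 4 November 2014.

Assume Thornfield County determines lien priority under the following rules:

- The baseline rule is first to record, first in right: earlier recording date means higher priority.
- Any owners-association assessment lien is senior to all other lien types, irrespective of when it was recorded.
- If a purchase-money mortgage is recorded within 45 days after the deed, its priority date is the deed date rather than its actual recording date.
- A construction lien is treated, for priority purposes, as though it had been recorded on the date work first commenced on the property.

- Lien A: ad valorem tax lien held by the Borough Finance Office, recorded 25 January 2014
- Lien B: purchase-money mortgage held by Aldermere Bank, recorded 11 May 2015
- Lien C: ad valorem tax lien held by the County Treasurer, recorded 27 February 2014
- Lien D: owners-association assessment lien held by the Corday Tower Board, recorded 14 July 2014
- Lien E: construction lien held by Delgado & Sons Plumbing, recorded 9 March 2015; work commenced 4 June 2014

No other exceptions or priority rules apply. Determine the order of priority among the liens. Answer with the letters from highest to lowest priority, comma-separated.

D, A, C, E, B

Effective dates after the stated exceptions: B was recorded 188 days after the deed, outside the 45-day window, so it keeps its recording date; E relates back to 4 June 2014 (work commenced).
As an owners-association assessment lien, D is senior to every other lien.
The other liens, earliest effective date first: A (25 January 2014), C (27 February 2014), E (4 June 2014), B (11 May 2015).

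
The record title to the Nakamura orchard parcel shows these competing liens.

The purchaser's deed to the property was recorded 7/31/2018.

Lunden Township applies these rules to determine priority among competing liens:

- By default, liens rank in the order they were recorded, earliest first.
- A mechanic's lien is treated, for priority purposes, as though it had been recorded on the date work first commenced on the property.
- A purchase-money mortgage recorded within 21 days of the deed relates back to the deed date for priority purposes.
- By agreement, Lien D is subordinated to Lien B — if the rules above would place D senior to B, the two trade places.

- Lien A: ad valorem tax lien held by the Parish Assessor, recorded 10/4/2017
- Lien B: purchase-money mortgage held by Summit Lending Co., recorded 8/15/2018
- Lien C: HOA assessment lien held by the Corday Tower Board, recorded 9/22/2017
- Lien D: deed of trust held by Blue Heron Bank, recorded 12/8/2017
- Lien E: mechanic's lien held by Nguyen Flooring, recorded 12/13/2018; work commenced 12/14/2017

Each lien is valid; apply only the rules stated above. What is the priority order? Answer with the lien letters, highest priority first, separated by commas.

Adjusting effective dates: B relates back to the deed date 7/31/2018; E's effective date is 12/14/2017, when work began.
Ordering by effective date: C (9/22/2017), A (10/4/2017), D (12/8/2017), E (12/14/2017), B (7/31/2018).
D is senior to B before the subordination, so the two trade places.

C, A, B, E, D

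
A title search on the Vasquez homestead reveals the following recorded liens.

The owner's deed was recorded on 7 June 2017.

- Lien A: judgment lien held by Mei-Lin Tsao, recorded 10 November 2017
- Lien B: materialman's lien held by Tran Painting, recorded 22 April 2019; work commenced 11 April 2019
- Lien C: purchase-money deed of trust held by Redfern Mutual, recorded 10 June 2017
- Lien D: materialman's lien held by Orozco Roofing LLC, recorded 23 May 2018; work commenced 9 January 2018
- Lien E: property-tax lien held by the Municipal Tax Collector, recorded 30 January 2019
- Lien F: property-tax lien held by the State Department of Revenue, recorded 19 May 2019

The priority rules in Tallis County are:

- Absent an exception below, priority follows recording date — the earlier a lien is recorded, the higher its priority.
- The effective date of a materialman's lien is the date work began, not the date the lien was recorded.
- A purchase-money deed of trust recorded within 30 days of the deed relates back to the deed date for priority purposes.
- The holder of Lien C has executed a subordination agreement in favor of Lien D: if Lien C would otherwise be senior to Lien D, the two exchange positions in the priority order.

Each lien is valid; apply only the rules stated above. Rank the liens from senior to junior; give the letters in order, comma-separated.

Effective dates after the stated exceptions: B relates back to 11 April 2019 (work commenced); C relates back to the deed date 7 June 2017; D is treated as recorded 9 January 2018, the work-commencement date.
By effective date, earliest first: C (7 June 2017), A (10 November 2017), D (9 January 2018), E (30 January 2019), B (11 April 2019), F (19 May 2019).
C would otherwise be senior to D, so under the subordination agreement C and D exchange positions.

D, A, C, E, B, F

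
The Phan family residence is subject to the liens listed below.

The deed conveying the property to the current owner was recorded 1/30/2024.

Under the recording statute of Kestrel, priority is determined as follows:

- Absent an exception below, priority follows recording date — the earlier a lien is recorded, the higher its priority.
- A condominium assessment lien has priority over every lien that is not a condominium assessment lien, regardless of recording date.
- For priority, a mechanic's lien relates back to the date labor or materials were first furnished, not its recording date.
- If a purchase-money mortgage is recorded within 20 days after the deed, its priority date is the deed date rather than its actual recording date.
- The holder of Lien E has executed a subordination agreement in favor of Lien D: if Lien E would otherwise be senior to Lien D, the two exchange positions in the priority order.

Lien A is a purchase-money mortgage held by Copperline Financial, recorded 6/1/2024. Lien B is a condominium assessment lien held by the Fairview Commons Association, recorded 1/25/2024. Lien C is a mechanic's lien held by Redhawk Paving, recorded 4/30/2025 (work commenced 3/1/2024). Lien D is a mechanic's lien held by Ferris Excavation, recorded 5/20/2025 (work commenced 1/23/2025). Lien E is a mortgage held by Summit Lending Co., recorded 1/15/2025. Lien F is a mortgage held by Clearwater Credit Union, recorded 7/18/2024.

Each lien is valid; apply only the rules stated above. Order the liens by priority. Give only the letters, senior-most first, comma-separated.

Effective dates: A was recorded 123 days after the deed, outside the 20-day window, so it keeps its recording date; C's effective date is 3/1/2024, when work began; D is treated as recorded 1/23/2025, the work-commencement date.
As a condominium assessment lien, B is senior to every other lien.
Ordering the rest by effective date: C (3/1/2024), A (6/1/2024), F (7/18/2024), E (1/15/2025), D (1/23/2025).
Because E would otherwise rank above D, the subordination swaps them.

B, C, A, F, D, E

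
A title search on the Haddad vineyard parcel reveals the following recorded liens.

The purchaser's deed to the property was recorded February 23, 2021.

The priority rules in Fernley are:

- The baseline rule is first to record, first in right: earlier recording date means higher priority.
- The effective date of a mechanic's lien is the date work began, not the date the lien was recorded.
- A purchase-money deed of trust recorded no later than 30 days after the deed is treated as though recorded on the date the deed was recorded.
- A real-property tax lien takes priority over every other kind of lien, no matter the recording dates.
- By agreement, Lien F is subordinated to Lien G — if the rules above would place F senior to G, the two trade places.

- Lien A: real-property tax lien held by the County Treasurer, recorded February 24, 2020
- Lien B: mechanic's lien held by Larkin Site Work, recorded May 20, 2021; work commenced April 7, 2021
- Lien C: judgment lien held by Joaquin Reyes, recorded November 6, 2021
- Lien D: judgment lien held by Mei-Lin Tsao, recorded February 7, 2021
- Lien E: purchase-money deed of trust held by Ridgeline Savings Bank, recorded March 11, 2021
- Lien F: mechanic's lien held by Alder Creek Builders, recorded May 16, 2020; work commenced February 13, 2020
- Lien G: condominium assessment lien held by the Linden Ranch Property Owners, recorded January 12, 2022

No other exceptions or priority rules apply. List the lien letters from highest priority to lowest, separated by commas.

A, G, D, E, B, C, F

Effective dates after the stated exceptions: B is treated as recorded April 7, 2021, the work-commencement date; E relates back to the deed date February 23, 2021; F is treated as recorded February 13, 2020, the work-commencement date.
As a real-property tax lien, A is senior to every other lien.
Ordering the rest by effective date: F (February 13, 2020), D (February 7, 2021), E (February 23, 2021), B (April 7, 2021), C (November 6, 2021), G (January 12, 2022).
F is senior to G before the subordination, so the two trade places.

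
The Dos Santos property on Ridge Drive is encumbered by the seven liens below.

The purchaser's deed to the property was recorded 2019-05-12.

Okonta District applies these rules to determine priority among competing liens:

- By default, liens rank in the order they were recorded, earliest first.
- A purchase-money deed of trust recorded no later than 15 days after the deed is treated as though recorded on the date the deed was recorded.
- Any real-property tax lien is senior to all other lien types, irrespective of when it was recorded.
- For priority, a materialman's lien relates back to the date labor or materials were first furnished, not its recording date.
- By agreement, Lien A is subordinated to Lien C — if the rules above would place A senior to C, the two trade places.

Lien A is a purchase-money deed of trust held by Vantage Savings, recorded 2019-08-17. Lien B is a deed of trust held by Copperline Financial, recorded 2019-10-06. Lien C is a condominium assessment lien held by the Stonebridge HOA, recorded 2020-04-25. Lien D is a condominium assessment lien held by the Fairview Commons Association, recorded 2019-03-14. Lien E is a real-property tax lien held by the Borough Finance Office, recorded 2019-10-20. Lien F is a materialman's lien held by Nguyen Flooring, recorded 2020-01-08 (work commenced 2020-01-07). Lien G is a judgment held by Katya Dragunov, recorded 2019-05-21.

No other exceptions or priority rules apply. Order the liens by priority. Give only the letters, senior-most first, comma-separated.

Adjusting effective dates: A was recorded 97 days after the deed, outside the 15-day window, so it keeps its recording date; F's effective date is 2020-01-07, when work began.
As a real-property tax lien, E is senior to every other lien.
Remaining liens by effective date: D (2019-03-14), G (2019-05-21), A (2019-08-17), B (2019-10-06), F (2020-01-07), C (2020-04-25).
A would otherwise be senior to C, so under the subordination agreement A and C exchange positions.

E, D, G, C, B, F, A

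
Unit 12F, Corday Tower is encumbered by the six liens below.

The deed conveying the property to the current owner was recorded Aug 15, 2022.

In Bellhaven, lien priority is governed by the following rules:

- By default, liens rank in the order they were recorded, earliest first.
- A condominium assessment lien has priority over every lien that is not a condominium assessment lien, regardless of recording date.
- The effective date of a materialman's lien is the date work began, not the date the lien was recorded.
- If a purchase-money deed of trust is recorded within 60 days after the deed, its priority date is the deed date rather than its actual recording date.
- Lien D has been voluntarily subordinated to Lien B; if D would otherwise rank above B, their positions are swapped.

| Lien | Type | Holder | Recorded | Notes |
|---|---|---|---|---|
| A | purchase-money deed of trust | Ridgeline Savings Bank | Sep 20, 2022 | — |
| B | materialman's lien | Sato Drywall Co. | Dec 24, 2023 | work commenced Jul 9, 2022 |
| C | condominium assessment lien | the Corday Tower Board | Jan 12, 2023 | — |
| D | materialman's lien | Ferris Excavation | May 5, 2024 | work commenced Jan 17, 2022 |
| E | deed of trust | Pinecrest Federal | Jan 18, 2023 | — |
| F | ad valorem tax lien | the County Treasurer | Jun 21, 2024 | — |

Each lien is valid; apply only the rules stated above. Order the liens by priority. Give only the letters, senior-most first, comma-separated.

Effective dates after the stated exceptions: A's effective date is the deed date, Aug 15, 2022; B relates back to Jul 9, 2022 (work commenced); D relates back to Jan 17, 2022 (work commenced).
C, as a condominium assessment lien, has superpriority and ranks first.
Among the remaining liens, by effective date: D (Jan 17, 2022), B (Jul 9, 2022), A (Aug 15, 2022), E (Jan 18, 2023), F (Jun 21, 2024).
D would otherwise be senior to B, so under the subordination agreement D and B exchange positions.

C, B, D, A, E, F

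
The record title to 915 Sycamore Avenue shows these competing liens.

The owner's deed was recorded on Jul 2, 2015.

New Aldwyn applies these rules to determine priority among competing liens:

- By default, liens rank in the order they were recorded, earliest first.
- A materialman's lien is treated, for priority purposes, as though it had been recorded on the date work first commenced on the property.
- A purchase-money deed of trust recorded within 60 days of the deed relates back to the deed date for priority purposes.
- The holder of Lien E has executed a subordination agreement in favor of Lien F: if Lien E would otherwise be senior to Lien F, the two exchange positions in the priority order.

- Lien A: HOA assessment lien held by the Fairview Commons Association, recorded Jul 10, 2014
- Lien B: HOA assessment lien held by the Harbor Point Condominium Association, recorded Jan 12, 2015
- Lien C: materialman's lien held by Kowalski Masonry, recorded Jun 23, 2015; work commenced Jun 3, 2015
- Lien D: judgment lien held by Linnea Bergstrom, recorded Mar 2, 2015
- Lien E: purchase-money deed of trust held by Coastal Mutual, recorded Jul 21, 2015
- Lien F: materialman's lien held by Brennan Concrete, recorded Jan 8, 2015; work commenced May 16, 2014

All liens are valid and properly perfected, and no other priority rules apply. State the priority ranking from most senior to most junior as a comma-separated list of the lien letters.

First, effective dates: C's effective date is Jun 3, 2015, when work began; E was recorded within the 60-day window, so its effective date is the deed date Jul 2, 2015; F relates back to May 16, 2014 (work commenced).
Ordering by effective date: F (May 16, 2014), A (Jul 10, 2014), B (Jan 12, 2015), D (Mar 2, 2015), C (Jun 3, 2015), E (Jul 2, 2015).
E already ranks below F; the subordination has no effect.

F, A, B, D, C, E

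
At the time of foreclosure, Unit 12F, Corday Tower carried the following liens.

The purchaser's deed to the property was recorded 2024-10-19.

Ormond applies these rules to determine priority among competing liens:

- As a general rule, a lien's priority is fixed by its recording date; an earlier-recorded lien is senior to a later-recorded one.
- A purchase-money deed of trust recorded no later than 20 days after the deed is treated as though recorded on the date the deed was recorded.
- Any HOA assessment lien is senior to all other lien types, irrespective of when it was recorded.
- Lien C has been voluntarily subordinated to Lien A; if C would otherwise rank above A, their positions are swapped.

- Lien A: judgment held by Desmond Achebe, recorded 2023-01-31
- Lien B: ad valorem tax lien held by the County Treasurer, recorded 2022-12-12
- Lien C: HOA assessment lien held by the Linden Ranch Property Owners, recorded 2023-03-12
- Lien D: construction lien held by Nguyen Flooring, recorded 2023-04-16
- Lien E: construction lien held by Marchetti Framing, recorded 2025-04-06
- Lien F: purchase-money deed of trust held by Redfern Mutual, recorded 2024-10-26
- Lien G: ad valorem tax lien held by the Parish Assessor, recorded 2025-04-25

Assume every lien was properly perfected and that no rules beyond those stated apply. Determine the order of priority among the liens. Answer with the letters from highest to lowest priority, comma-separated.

Effective dates: F relates back to the deed date 2024-10-19.
C is an HOA assessment lien, so it outranks all other liens regardless of date.
The other liens, earliest effective date first: B (2022-12-12), A (2023-01-31), D (2023-04-16), F (2024-10-19), E (2025-04-06), G (2025-04-25).
C is senior to A before the subordination, so the two trade places.

A, B, C, D, F, E, G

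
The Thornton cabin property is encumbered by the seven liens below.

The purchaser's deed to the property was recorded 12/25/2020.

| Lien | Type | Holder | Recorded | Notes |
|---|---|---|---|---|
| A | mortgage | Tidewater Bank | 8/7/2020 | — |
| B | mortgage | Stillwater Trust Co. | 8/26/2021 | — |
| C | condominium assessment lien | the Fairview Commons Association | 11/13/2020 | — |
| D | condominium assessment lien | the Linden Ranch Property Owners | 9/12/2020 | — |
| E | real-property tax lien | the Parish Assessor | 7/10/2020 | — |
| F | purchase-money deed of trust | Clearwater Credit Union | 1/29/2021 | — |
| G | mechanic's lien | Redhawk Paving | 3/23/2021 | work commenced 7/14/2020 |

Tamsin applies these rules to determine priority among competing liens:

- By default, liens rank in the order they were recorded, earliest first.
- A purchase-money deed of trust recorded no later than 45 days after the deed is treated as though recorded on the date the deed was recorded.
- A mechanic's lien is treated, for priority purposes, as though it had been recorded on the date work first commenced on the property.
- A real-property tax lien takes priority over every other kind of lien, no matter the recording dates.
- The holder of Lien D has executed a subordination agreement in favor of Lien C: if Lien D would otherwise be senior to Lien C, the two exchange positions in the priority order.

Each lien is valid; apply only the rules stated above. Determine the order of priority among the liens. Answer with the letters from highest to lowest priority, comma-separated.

Adjusting effective dates: F relates back to the deed date 12/25/2020; G relates back to 7/14/2020 (work commenced).
E is a real-property tax lien and takes priority over every other lien.
Among the remaining liens, by effective date: G (7/14/2020), A (8/7/2020), D (9/12/2020), C (11/13/2020), F (12/25/2020), B (8/26/2021).
Because D would otherwise rank above C, the subordination swaps them.

E, G, A, C, D, F, B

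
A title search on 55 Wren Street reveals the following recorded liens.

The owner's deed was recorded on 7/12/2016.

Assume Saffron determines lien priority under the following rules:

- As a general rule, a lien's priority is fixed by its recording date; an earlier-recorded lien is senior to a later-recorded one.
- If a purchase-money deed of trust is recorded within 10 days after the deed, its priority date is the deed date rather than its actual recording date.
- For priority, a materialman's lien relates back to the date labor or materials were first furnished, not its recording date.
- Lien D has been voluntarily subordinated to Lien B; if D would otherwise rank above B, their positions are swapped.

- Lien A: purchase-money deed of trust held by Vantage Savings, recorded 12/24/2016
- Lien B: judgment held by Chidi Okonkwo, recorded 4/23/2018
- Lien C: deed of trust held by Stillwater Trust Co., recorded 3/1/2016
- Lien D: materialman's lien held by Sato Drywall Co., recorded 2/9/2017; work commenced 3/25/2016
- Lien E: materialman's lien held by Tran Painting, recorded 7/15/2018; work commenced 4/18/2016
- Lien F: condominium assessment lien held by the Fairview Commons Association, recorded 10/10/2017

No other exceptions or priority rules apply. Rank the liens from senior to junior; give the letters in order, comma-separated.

C, B, E, A, F, D

Effective dates after the stated exceptions: A was recorded 165 days after the deed, outside the 10-day window, so it keeps its recording date; D's effective date is 3/25/2016, when work began; E's effective date is 4/18/2016, when work began.
By effective date, earliest first: C (3/1/2016), D (3/25/2016), E (4/18/2016), A (12/24/2016), F (10/10/2017), B (4/23/2018).
Because D would otherwise rank above B, the subordination swaps them.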